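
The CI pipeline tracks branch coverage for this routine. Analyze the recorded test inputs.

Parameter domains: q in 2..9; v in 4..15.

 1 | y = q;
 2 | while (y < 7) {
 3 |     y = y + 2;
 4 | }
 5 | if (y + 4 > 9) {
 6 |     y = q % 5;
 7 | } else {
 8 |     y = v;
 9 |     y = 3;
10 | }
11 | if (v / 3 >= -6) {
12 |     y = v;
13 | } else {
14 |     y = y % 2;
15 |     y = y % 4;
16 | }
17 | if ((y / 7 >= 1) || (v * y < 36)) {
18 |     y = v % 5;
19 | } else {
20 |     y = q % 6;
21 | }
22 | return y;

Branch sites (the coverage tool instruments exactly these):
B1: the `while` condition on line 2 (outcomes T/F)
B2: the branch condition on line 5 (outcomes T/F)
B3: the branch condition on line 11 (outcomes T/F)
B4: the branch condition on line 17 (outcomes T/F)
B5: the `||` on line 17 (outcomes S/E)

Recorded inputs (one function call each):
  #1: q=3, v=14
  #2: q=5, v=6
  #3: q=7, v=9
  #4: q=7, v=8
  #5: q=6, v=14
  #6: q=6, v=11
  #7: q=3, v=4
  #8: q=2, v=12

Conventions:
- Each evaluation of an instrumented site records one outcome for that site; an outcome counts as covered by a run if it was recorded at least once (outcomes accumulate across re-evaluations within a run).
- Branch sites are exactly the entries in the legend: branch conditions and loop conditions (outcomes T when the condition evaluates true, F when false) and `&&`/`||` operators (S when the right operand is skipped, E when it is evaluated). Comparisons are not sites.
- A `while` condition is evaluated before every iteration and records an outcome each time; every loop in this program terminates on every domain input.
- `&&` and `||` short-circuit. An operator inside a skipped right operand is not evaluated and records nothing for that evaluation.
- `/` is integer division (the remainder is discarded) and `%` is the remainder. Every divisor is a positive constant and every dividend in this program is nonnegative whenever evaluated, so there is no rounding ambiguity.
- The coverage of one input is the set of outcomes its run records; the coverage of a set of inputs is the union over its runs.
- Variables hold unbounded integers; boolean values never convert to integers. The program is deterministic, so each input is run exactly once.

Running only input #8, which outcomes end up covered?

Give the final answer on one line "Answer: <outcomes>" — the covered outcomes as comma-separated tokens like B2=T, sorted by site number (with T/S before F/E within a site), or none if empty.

Event log for input #8 (q=2, v=12):
  B1->T, B1->T, B1->T, B1->F, B2->T, B3->T, B5->S, B4->T
deduplicating events, the covered set is: B1=T, B1=F, B2=T, B3=T, B4=T, B5=S

Answer: B1=T, B1=F, B2=T, B3=T, B4=T, B5=S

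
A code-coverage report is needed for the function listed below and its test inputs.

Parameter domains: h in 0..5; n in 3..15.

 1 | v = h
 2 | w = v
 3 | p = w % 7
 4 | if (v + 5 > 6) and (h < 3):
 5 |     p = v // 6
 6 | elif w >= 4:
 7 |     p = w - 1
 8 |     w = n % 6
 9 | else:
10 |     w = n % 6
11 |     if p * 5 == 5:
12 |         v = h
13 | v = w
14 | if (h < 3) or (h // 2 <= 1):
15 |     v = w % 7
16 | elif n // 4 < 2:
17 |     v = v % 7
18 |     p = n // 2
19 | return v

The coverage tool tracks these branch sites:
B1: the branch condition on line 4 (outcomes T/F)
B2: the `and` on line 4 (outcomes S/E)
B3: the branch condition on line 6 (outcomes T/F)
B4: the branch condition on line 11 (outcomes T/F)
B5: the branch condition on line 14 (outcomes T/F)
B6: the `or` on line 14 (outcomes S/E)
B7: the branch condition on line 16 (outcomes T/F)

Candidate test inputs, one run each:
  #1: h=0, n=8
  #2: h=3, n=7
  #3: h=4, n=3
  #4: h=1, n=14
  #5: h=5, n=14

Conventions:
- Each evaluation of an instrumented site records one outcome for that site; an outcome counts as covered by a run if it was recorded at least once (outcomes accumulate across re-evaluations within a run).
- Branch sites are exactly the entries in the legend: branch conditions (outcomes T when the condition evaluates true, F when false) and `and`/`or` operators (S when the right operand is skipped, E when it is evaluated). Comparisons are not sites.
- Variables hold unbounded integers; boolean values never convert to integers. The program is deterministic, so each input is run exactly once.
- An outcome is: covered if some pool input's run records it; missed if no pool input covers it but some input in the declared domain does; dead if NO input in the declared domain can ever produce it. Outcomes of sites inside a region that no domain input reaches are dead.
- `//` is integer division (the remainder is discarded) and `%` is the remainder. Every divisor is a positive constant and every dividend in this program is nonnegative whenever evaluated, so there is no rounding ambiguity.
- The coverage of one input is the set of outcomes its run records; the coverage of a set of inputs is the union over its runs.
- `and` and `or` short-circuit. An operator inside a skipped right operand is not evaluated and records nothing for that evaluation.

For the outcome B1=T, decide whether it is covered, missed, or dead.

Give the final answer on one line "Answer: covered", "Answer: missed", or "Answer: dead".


no pool input records B1=T
but domain input (h=2, n=3) does record it -> reachable, so missed
Answer: missed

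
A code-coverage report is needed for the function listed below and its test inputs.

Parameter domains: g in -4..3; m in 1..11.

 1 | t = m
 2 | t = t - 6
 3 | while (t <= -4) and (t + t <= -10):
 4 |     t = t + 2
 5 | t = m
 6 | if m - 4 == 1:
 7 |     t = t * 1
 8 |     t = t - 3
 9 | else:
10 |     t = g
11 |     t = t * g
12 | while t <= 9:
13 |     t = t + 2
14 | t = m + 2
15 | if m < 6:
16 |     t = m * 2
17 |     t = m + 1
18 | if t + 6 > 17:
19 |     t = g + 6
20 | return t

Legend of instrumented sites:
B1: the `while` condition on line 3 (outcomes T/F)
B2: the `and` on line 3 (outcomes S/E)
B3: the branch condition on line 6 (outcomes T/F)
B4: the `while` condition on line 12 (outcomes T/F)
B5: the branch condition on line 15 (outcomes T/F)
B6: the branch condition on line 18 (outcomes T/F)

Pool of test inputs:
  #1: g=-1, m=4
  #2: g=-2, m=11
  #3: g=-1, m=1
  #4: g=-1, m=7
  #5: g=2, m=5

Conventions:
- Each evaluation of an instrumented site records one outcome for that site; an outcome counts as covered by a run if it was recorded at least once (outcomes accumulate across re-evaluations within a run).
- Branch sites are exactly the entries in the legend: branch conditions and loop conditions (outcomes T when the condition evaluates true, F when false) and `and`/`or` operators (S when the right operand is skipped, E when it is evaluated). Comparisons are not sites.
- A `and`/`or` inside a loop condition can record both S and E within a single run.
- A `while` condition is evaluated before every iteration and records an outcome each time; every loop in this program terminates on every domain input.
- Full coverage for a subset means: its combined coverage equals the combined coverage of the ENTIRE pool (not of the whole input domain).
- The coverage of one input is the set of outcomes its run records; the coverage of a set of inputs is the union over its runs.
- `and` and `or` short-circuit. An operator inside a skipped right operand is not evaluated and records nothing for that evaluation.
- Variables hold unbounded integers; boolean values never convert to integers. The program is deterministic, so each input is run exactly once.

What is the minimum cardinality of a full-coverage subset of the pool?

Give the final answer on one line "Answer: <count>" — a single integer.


input #1 (g=-1, m=4): events B2->S, B1->F, B3->F, B4->T, B4->T, B4->T, B4->T, B4->T, B4->F, B5->T, B6->F; covers B1=F, B2=S, B3=F, B4=T, B4=F, B5=T, B6=F
input #2 (g=-2, m=11): events B2->S, B1->F, B3->F, B4->T, B4->T, B4->T, B4->F, B5->F, B6->T; covers B1=F, B2=S, B3=F, B4=T, B4=F, B5=F, B6=T
input #3 (g=-1, m=1): events B2->E, B1->T, B2->S, B1->F, B3->F, B4->T, B4->T, B4->T, B4->T, B4->T, B4->F, B5->T, B6->F; covers B1=T, B1=F, B2=S, B2=E, B3=F, B4=T, B4=F, B5=T, B6=F
input #4 (g=-1, m=7): events B2->S, B1->F, B3->F, B4->T, B4->T, B4->T, B4->T, B4->T, B4->F, B5->F, B6->F; covers B1=F, B2=S, B3=F, B4=T, B4=F, B5=F, B6=F
input #5 (g=2, m=5): events B2->S, B1->F, B3->T, B4->T, B4->T, B4->T, B4->T, B4->F, B5->T, B6->F; covers B1=F, B2=S, B3=T, B4=T, B4=F, B5=T, B6=F
the full pool covers 12 outcomes: B1=T, B1=F, B2=S, B2=E, B3=T, B3=F, B4=T, B4=F, B5=T, B5=F, B6=T, B6=F
size 1 is not enough: best union over all size-1 subsets is 9/12
size 2 is not enough: best union over all size-2 subsets is 11/12
size 3: inputs {2, 3, 5} cover all 12 outcomes, and no lexicographically smaller subset of this size does
Answer: 3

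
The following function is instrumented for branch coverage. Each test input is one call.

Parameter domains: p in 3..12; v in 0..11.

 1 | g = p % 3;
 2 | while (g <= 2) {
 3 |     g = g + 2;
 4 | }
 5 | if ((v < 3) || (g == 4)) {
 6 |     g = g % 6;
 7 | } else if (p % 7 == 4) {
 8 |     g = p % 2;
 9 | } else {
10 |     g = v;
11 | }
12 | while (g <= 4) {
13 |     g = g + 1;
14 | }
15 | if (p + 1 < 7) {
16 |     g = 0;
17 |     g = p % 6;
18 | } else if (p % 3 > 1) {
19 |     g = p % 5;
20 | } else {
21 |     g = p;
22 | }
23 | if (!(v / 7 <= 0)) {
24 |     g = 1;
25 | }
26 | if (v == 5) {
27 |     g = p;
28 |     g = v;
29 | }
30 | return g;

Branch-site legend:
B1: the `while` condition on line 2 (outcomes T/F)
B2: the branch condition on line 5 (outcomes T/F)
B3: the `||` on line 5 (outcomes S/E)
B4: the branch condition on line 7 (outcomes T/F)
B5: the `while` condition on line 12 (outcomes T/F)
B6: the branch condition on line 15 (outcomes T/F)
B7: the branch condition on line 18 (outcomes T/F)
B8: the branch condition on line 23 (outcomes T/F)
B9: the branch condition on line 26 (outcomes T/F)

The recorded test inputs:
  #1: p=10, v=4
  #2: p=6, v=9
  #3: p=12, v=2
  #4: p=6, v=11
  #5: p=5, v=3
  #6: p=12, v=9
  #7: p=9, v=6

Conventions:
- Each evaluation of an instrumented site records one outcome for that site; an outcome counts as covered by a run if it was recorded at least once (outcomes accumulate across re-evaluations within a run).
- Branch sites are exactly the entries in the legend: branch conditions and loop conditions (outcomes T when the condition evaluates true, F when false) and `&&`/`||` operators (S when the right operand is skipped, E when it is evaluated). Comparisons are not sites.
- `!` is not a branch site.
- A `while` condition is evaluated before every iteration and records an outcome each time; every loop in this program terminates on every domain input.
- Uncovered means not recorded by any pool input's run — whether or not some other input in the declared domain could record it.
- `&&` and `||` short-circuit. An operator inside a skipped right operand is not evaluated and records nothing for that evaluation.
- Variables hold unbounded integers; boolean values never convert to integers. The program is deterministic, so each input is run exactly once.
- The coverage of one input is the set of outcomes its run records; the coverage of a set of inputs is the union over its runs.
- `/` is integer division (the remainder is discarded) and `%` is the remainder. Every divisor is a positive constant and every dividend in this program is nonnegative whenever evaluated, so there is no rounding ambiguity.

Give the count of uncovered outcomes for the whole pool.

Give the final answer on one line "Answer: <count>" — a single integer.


#1 (p=10, v=4) -> B1->T, B1->F, B3->E, B2->F, B4->F, B5->T, B5->F, B6->F, B7->F, B8->F, B9->F; covered: B1=T, B1=F, B2=F, B3=E, B4=F, B5=T, B5=F, B6=F, B7=F, B8=F, B9=F
#2 (p=6, v=9) -> B1->T, B1->T, B1->F, B3->E, B2->T, B5->T, B5->F, B6->F, B7->F, B8->T, B9->F; covered: B1=T, B1=F, B2=T, B3=E, B5=T, B5=F, B6=F, B7=F, B8=T, B9=F
#3 (p=12, v=2) -> B1->T, B1->T, B1->F, B3->S, B2->T, B5->T, B5->F, B6->F, B7->F, B8->F, B9->F; covered: B1=T, B1=F, B2=T, B3=S, B5=T, B5=F, B6=F, B7=F, B8=F, B9=F
#4 (p=6, v=11) -> B1->T, B1->T, B1->F, B3->E, B2->T, B5->T, B5->F, B6->F, B7->F, B8->T, B9->F; covered: B1=T, B1=F, B2=T, B3=E, B5=T, B5=F, B6=F, B7=F, B8=T, B9=F
#5 (p=5, v=3) -> B1->T, B1->F, B3->E, B2->T, B5->T, B5->F, B6->T, B8->F, B9->F; covered: B1=T, B1=F, B2=T, B3=E, B5=T, B5=F, B6=T, B8=F, B9=F
#6 (p=12, v=9) -> B1->T, B1->T, B1->F, B3->E, B2->T, B5->T, B5->F, B6->F, B7->F, B8->T, B9->F; covered: B1=T, B1=F, B2=T, B3=E, B5=T, B5=F, B6=F, B7=F, B8=T, B9=F
#7 (p=9, v=6) -> B1->T, B1->T, B1->F, B3->E, B2->T, B5->T, B5->F, B6->F, B7->F, B8->F, B9->F; covered: B1=T, B1=F, B2=T, B3=E, B5=T, B5=F, B6=F, B7=F, B8=F, B9=F
union over the pool: B1=T, B1=F, B2=T, B2=F, B3=S, B3=E, B4=F, B5=T, B5=F, B6=T, B6=F, B7=F, B8=T, B8=F, B9=F
uncovered (3 of 18): B4=T, B7=T, B9=T
Answer: 3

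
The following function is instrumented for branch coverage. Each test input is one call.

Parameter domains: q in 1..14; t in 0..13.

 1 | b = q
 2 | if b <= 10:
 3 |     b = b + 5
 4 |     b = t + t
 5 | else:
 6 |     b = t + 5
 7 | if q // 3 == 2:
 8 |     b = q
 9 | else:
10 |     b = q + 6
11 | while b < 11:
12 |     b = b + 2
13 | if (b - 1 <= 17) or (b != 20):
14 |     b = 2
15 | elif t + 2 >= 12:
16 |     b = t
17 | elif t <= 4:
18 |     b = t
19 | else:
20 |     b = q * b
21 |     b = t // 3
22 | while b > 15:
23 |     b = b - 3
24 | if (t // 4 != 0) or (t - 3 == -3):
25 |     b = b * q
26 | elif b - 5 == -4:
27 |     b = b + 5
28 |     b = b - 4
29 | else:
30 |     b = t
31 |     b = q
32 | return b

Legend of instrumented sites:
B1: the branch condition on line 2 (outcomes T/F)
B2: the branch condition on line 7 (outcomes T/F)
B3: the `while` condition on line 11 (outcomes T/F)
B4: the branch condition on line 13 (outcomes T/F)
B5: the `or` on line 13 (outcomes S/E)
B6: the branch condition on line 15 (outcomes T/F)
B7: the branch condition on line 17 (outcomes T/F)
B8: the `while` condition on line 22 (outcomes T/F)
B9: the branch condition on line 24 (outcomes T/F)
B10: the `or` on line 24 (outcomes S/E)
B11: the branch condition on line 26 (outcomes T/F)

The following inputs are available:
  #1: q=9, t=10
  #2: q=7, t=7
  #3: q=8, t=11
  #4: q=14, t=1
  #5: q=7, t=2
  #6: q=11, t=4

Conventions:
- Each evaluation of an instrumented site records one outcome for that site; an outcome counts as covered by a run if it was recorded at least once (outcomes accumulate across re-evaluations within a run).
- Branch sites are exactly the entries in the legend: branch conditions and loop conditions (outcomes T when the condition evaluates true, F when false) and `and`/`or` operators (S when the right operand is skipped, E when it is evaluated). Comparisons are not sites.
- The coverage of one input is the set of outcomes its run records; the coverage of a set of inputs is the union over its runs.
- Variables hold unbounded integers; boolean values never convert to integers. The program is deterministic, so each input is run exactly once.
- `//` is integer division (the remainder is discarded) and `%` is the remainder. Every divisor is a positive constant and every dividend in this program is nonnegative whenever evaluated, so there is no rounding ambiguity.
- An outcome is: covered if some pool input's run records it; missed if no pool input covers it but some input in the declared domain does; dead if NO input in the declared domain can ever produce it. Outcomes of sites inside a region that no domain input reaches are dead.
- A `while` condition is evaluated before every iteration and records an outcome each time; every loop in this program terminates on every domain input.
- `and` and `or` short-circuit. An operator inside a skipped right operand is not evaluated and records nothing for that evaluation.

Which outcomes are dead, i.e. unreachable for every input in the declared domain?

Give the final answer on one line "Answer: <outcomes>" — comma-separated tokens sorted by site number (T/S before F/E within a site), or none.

exhaustive pass over the 196-input domain:
  B8=T: zero occurrences over every domain input -> dead
  reachable outcomes have witnesses, e.g. B1=T (e.g. q=1, t=0), B1=F (e.g. q=11, t=0), B2=T (e.g. q=6, t=0), B2=F (e.g. q=1, t=0)

Answer: B8=T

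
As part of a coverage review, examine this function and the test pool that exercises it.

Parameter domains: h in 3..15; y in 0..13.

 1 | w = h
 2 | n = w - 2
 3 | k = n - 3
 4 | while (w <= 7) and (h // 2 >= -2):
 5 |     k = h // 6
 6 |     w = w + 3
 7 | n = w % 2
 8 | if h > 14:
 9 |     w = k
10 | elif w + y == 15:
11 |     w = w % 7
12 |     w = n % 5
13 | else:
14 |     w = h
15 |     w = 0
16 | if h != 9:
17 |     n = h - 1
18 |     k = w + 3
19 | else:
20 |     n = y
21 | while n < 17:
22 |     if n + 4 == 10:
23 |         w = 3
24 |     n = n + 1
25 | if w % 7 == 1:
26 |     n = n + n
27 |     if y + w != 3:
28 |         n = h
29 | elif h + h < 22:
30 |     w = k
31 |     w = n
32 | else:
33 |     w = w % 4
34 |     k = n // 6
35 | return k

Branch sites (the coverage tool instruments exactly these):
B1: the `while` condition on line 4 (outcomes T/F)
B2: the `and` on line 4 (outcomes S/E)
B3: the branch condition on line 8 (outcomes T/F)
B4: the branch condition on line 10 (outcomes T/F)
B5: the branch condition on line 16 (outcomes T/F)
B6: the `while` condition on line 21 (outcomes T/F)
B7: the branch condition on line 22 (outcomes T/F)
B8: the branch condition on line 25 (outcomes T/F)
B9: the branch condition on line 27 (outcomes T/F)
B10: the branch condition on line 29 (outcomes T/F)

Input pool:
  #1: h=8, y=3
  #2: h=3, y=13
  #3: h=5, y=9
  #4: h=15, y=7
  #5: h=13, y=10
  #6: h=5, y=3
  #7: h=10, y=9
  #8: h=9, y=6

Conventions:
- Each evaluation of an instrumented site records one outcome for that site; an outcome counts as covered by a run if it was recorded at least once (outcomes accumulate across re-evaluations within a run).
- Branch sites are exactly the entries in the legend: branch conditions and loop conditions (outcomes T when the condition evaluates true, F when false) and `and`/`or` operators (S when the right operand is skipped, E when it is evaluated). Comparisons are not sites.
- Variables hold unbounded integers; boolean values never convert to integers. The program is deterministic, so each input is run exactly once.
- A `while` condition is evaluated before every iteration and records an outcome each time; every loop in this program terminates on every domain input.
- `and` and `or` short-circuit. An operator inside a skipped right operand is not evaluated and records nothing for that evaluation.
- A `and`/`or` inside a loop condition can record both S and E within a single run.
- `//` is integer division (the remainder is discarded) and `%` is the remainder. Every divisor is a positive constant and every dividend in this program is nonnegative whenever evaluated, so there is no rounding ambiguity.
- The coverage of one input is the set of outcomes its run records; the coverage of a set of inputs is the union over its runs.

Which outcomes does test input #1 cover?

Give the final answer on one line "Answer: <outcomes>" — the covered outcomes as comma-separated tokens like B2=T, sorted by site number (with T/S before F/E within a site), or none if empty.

Simulating input #1 (h=8, y=3) step by step:
  B2->S, B1->F, B3->F, B4->F, B5->T, B6->T, B7->F, B6->T, B7->F, B6->T
  B7->F, B6->T, B7->F, B6->T, B7->F, B6->T, B7->F, B6->T, B7->F, B6->T
  B7->F, B6->T, B7->F, B6->T, B7->F, B6->F, B8->F, B10->T
deduplicating events, the covered set is: B1=F, B2=S, B3=F, B4=F, B5=T, B6=T, B6=F, B7=F, B8=F, B10=T

Answer: B1=F, B2=S, B3=F, B4=F, B5=T, B6=T, B6=F, B7=F, B8=F, B10=T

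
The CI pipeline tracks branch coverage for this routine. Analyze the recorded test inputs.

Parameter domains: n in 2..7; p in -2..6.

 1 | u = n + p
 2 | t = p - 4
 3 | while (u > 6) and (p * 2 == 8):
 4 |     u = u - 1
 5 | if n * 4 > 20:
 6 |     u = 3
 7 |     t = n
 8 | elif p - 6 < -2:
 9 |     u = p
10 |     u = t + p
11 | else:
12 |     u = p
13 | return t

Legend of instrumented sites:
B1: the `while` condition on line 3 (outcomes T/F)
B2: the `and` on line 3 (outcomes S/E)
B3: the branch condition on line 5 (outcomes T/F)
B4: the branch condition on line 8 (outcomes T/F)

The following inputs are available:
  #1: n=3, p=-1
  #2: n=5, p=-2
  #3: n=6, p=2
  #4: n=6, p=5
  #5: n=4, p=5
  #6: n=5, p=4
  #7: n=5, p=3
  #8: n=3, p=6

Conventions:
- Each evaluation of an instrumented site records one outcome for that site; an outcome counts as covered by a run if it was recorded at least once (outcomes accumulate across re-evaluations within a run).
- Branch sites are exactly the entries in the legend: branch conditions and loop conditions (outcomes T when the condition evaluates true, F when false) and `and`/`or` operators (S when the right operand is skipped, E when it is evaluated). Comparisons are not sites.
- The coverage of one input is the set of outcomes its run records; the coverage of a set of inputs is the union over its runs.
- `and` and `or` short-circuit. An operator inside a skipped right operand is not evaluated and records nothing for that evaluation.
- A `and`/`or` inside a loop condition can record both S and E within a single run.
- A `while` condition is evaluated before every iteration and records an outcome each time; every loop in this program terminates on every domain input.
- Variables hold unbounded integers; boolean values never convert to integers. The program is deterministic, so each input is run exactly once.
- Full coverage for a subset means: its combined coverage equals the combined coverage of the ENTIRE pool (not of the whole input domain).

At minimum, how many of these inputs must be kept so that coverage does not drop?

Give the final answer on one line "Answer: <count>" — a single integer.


test 1 (n=3, p=-1) fires B2->S, B1->F, B3->F, B4->T; hits B1=F, B2=S, B3=F, B4=T
test 2 (n=5, p=-2) fires B2->S, B1->F, B3->F, B4->T; hits B1=F, B2=S, B3=F, B4=T
test 3 (n=6, p=2) fires B2->E, B1->F, B3->T; hits B1=F, B2=E, B3=T
test 4 (n=6, p=5) fires B2->E, B1->F, B3->T; hits B1=F, B2=E, B3=T
test 5 (n=4, p=5) fires B2->E, B1->F, B3->F, B4->F; hits B1=F, B2=E, B3=F, B4=F
test 6 (n=5, p=4) fires B2->E, B1->T, B2->E, B1->T, B2->E, B1->T, B2->S, B1->F, B3->F, B4->F; hits B1=T, B1=F, B2=S, B2=E, B3=F, B4=F
test 7 (n=5, p=3) fires B2->E, B1->F, B3->F, B4->T; hits B1=F, B2=E, B3=F, B4=T
test 8 (n=3, p=6) fires B2->E, B1->F, B3->F, B4->F; hits B1=F, B2=E, B3=F, B4=F
the full pool covers 8 outcomes: B1=T, B1=F, B2=S, B2=E, B3=T, B3=F, B4=T, B4=F
every size-1 subset falls short of the 8 outcomes (best: 6/8)
every size-2 subset falls short of the 8 outcomes (best: 7/8)
the canonical winner is {1, 3, 6}: size 3, full 8-outcome coverage, earliest index list among size-3 covers
Answer: 3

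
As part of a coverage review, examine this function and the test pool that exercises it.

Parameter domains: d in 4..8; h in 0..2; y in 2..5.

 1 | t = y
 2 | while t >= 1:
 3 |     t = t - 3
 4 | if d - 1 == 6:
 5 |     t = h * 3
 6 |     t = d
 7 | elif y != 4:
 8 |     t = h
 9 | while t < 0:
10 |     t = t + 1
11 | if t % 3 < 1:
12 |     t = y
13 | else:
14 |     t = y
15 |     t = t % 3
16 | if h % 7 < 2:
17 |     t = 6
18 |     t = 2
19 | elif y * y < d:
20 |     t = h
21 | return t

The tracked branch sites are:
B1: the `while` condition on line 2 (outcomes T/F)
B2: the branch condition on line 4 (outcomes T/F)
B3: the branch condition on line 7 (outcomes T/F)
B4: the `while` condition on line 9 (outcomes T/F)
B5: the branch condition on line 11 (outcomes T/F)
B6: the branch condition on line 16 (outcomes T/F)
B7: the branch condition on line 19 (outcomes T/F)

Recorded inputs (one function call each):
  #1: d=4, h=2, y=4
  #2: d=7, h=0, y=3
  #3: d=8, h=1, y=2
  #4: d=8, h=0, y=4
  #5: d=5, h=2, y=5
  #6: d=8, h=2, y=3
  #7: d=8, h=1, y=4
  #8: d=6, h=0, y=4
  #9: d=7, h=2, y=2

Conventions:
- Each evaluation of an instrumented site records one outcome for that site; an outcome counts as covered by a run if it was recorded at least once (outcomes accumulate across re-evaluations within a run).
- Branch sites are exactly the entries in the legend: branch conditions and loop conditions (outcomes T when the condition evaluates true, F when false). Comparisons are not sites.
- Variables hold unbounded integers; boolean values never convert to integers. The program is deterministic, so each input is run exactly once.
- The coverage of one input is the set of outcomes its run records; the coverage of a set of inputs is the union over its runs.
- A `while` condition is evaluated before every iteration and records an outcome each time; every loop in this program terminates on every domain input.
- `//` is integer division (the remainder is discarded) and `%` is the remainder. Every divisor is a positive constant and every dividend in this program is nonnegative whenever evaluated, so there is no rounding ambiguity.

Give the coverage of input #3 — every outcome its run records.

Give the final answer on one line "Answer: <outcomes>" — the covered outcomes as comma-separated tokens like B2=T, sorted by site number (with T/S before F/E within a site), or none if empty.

Running input #3 (d=8, h=1, y=2), event by event:
  B1->T, B1->F, B2->F, B3->T, B4->F, B5->F, B6->T
as a set, this run covers: B1=T, B1=F, B2=F, B3=T, B4=F, B5=F, B6=T

Answer: B1=T, B1=F, B2=F, B3=T, B4=F, B5=F, B6=T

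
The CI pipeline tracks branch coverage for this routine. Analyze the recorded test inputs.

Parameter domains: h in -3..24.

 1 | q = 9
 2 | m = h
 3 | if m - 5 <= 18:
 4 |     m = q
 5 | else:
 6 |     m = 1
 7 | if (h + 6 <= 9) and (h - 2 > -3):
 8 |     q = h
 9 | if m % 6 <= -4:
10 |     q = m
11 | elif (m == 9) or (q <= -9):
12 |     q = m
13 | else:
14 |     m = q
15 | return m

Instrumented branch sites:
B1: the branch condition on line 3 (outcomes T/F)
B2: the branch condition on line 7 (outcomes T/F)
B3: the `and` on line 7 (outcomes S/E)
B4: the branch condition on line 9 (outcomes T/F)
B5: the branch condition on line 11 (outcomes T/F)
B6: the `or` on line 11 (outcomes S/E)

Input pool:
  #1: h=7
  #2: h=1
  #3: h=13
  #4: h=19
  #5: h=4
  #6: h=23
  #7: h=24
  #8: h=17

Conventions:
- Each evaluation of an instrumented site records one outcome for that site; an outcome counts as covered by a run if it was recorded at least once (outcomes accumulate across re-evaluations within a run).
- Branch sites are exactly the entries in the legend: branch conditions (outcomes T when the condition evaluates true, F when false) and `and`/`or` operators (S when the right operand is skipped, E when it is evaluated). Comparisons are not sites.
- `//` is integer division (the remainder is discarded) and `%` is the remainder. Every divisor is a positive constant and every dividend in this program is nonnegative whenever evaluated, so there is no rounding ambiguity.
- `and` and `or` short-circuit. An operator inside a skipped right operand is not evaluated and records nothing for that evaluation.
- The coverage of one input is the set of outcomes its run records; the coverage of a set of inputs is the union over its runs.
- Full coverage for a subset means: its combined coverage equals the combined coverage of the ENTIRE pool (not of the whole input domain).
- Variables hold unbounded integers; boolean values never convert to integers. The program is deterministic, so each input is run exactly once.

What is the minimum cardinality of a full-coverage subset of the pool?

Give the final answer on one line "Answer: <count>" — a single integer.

test 1 (h=7) fires B1->T, B3->S, B2->F, B4->F, B6->S, B5->T; hits B1=T, B2=F, B3=S, B4=F, B5=T, B6=S
test 2 (h=1) fires B1->T, B3->E, B2->T, B4->F, B6->S, B5->T; hits B1=T, B2=T, B3=E, B4=F, B5=T, B6=S
test 3 (h=13) fires B1->T, B3->S, B2->F, B4->F, B6->S, B5->T; hits B1=T, B2=F, B3=S, B4=F, B5=T, B6=S
test 4 (h=19) fires B1->T, B3->S, B2->F, B4->F, B6->S, B5->T; hits B1=T, B2=F, B3=S, B4=F, B5=T, B6=S
test 5 (h=4) fires B1->T, B3->S, B2->F, B4->F, B6->S, B5->T; hits B1=T, B2=F, B3=S, B4=F, B5=T, B6=S
test 6 (h=23) fires B1->T, B3->S, B2->F, B4->F, B6->S, B5->T; hits B1=T, B2=F, B3=S, B4=F, B5=T, B6=S
test 7 (h=24) fires B1->F, B3->S, B2->F, B4->F, B6->E, B5->F; hits B1=F, B2=F, B3=S, B4=F, B5=F, B6=E
test 8 (h=17) fires B1->T, B3->S, B2->F, B4->F, B6->S, B5->T; hits B1=T, B2=F, B3=S, B4=F, B5=T, B6=S
union over all inputs: B1=T, B1=F, B2=T, B2=F, B3=S, B3=E, B4=F, B5=T, B5=F, B6=S, B6=E (11 outcomes)
every size-1 subset falls short of the 11 outcomes (best: 6/11)
size 2: inputs {2, 7} cover all 11 outcomes, and no lexicographically smaller subset of this size does

Answer: 2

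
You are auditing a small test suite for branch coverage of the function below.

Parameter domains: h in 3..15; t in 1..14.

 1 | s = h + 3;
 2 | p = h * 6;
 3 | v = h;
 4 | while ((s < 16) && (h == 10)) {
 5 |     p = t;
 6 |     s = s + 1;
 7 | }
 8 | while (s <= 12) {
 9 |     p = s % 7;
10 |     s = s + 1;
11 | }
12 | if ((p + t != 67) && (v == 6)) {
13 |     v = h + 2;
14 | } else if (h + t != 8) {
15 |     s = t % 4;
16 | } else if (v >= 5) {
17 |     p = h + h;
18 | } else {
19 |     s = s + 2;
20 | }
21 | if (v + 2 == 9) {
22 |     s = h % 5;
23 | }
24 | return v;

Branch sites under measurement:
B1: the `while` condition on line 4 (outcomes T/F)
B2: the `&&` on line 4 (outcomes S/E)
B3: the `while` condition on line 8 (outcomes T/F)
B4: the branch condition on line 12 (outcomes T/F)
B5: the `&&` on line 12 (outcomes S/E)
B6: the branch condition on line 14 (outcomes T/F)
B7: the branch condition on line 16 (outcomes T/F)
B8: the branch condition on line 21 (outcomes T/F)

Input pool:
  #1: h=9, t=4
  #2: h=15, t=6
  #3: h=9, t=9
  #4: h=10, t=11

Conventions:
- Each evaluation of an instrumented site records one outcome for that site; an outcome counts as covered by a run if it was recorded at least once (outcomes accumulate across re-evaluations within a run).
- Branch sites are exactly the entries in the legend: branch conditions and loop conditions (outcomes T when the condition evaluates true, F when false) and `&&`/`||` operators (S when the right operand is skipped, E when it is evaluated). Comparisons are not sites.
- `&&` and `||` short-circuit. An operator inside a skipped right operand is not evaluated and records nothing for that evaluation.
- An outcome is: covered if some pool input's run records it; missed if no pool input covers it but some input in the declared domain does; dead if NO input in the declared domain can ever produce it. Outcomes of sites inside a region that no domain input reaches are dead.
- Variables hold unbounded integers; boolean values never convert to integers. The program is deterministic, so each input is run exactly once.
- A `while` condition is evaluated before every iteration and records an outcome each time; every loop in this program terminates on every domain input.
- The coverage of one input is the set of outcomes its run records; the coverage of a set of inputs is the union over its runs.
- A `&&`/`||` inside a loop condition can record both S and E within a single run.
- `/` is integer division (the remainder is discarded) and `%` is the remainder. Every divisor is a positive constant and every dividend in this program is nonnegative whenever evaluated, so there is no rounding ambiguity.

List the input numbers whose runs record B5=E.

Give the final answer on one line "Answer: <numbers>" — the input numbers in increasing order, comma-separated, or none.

input #1 (h=9, t=4): covers B5=E
input #2 (h=15, t=6): covers B5=E
input #3 (h=9, t=9): covers B5=E
input #4 (h=10, t=11): covers B5=E

Answer: 1, 2, 3, 4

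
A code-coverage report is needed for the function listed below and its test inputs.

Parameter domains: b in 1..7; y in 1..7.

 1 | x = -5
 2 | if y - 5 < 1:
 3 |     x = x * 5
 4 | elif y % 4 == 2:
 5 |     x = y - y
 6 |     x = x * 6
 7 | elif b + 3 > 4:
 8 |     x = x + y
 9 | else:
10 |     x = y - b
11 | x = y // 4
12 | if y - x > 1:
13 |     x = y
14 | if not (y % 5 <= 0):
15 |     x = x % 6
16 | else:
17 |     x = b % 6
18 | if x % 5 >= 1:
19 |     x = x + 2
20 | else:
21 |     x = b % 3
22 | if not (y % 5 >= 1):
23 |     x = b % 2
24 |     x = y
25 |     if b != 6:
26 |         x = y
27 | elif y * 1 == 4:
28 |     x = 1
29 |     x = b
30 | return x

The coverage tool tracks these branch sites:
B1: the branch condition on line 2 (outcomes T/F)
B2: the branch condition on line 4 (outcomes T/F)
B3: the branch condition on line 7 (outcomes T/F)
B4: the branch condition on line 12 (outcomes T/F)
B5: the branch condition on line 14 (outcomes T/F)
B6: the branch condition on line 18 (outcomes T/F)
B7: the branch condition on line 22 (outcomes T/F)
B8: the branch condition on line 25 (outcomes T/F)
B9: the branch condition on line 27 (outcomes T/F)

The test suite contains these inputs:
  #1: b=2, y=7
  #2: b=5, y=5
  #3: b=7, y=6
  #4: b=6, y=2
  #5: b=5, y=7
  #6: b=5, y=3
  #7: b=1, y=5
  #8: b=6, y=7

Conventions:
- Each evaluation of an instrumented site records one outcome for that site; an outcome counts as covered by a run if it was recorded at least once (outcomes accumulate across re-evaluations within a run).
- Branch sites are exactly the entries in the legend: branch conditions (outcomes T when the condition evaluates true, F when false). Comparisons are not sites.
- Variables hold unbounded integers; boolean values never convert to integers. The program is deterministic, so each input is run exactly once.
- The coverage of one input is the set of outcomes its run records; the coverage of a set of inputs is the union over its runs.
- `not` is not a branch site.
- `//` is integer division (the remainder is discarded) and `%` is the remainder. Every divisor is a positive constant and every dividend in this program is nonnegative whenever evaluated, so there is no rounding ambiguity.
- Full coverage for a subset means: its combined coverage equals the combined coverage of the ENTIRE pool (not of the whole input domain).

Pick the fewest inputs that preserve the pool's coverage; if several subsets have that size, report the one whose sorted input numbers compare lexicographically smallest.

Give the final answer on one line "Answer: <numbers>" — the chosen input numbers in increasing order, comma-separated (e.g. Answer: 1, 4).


input #1 (b=2, y=7): covers B1=F, B2=F, B3=T, B4=T, B5=T, B6=T, B7=F, B9=F
input #2 (b=5, y=5): covers B1=T, B4=T, B5=F, B6=F, B7=T, B8=T
input #3 (b=7, y=6): covers B1=F, B2=T, B4=T, B5=T, B6=F, B7=F, B9=F
input #4 (b=6, y=2): covers B1=T, B4=T, B5=T, B6=T, B7=F, B9=F
input #5 (b=5, y=7): covers B1=F, B2=F, B3=T, B4=T, B5=T, B6=T, B7=F, B9=F
input #6 (b=5, y=3): covers B1=T, B4=T, B5=T, B6=T, B7=F, B9=F
input #7 (b=1, y=5): covers B1=T, B4=T, B5=F, B6=T, B7=T, B8=T
input #8 (b=6, y=7): covers B1=F, B2=F, B3=T, B4=T, B5=T, B6=T, B7=F, B9=F
the full pool covers 14 outcomes: B1=T, B1=F, B2=T, B2=F, B3=T, B4=T, B5=T, B5=F, B6=T, B6=F, B7=T, B7=F, B8=T, B9=F
no size-1 subset reaches all 14 outcomes (best union: 8/14)
no size-2 subset reaches all 14 outcomes (best union: 13/14)
at size 3, {1, 2, 3} reaches all 14 outcomes; every lexicographically earlier size-3 subset fails
Answer: 1, 2, 3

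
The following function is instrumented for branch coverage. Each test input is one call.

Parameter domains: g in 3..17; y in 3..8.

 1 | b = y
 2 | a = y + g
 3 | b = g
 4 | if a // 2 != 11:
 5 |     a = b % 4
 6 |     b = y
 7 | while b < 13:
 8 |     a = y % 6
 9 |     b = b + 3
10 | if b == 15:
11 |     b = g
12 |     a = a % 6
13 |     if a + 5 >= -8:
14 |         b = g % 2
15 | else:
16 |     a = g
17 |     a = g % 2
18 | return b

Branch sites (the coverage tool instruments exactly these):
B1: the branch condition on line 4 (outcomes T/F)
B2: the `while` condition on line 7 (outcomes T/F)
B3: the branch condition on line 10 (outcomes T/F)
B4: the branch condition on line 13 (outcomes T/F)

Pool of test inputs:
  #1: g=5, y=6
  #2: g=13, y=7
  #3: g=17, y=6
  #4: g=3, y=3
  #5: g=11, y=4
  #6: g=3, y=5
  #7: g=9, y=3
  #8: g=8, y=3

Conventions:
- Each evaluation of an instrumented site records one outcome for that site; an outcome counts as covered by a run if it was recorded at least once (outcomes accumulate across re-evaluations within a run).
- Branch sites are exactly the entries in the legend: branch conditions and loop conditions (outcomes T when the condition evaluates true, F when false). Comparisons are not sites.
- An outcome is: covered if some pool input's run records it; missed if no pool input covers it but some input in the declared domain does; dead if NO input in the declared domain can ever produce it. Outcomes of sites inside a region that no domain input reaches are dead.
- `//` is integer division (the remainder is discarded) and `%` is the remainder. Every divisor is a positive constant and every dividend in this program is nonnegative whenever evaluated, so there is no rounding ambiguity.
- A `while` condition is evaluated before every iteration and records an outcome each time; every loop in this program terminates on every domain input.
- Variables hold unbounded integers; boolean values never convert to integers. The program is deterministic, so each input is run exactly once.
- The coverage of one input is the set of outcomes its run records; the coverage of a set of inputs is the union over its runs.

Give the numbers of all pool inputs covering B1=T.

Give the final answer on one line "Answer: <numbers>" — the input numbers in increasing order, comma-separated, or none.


input #1 (g=5, y=6): hits B1=T
input #2 (g=13, y=7): hits B1=T
input #3 (g=17, y=6): never hits B1=T
input #4 (g=3, y=3): hits B1=T
input #5 (g=11, y=4): hits B1=T
input #6 (g=3, y=5): hits B1=T
input #7 (g=9, y=3): hits B1=T
input #8 (g=8, y=3): hits B1=T
Answer: 1, 2, 4, 5, 6, 7, 8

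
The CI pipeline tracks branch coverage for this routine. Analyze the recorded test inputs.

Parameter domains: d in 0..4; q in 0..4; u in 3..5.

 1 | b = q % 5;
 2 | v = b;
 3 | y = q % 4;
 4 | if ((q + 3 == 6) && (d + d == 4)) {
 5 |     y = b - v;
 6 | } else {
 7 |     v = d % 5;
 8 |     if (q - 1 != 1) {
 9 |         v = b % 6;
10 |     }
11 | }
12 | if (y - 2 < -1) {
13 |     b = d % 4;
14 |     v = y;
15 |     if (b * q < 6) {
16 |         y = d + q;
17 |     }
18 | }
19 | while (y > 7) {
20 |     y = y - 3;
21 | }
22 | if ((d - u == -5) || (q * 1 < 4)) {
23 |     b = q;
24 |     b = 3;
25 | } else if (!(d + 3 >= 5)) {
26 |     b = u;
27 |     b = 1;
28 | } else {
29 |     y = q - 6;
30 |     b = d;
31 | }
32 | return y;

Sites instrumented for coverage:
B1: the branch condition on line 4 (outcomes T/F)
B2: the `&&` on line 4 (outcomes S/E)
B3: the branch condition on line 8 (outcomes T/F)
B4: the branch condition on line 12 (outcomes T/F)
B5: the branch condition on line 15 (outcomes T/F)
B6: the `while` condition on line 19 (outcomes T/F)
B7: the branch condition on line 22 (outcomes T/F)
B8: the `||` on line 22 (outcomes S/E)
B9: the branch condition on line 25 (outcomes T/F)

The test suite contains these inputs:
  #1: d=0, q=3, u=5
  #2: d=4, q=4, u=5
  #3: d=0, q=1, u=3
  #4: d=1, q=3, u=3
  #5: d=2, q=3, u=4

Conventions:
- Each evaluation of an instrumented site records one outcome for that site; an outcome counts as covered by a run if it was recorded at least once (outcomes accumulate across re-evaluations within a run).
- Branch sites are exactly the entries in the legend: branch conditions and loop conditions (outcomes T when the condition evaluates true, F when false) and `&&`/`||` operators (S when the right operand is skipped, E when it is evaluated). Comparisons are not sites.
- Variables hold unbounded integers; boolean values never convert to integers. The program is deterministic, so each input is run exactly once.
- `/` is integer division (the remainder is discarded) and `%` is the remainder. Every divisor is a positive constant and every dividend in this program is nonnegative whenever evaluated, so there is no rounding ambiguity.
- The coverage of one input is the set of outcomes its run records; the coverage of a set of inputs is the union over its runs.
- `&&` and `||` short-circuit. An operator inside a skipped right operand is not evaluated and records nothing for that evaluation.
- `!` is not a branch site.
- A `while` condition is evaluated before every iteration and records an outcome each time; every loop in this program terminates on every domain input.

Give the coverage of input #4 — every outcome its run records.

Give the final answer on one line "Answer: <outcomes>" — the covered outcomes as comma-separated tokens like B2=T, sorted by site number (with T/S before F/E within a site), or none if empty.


Event log for input #4 (d=1, q=3, u=3):
  B2->E, B1->F, B3->T, B4->F, B6->F, B8->E, B7->T
collecting distinct outcomes: B1=F, B2=E, B3=T, B4=F, B6=F, B7=T, B8=E
Answer: B1=F, B2=E, B3=T, B4=F, B6=F, B7=T, B8=E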